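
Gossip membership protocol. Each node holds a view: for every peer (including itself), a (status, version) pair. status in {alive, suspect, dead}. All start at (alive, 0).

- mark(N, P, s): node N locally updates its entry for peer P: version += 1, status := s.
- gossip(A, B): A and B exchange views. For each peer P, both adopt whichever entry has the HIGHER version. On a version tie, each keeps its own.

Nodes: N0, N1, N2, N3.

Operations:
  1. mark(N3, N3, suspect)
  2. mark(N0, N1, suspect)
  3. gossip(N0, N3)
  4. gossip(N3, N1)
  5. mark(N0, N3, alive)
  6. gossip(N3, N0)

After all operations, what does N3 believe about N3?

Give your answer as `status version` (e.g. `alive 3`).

Op 1: N3 marks N3=suspect -> (suspect,v1)
Op 2: N0 marks N1=suspect -> (suspect,v1)
Op 3: gossip N0<->N3 -> N0.N0=(alive,v0) N0.N1=(suspect,v1) N0.N2=(alive,v0) N0.N3=(suspect,v1) | N3.N0=(alive,v0) N3.N1=(suspect,v1) N3.N2=(alive,v0) N3.N3=(suspect,v1)
Op 4: gossip N3<->N1 -> N3.N0=(alive,v0) N3.N1=(suspect,v1) N3.N2=(alive,v0) N3.N3=(suspect,v1) | N1.N0=(alive,v0) N1.N1=(suspect,v1) N1.N2=(alive,v0) N1.N3=(suspect,v1)
Op 5: N0 marks N3=alive -> (alive,v2)
Op 6: gossip N3<->N0 -> N3.N0=(alive,v0) N3.N1=(suspect,v1) N3.N2=(alive,v0) N3.N3=(alive,v2) | N0.N0=(alive,v0) N0.N1=(suspect,v1) N0.N2=(alive,v0) N0.N3=(alive,v2)

Answer: alive 2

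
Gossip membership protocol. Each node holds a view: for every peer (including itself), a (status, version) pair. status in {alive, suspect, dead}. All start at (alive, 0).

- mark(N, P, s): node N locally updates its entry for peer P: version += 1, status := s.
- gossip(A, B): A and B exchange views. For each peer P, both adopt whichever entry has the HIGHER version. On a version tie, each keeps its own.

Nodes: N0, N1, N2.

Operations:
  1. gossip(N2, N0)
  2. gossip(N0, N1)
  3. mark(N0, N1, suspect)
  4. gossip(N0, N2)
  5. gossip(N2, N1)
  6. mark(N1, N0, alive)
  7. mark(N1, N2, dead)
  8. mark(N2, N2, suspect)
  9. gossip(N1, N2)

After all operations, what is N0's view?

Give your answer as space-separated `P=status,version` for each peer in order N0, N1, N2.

Op 1: gossip N2<->N0 -> N2.N0=(alive,v0) N2.N1=(alive,v0) N2.N2=(alive,v0) | N0.N0=(alive,v0) N0.N1=(alive,v0) N0.N2=(alive,v0)
Op 2: gossip N0<->N1 -> N0.N0=(alive,v0) N0.N1=(alive,v0) N0.N2=(alive,v0) | N1.N0=(alive,v0) N1.N1=(alive,v0) N1.N2=(alive,v0)
Op 3: N0 marks N1=suspect -> (suspect,v1)
Op 4: gossip N0<->N2 -> N0.N0=(alive,v0) N0.N1=(suspect,v1) N0.N2=(alive,v0) | N2.N0=(alive,v0) N2.N1=(suspect,v1) N2.N2=(alive,v0)
Op 5: gossip N2<->N1 -> N2.N0=(alive,v0) N2.N1=(suspect,v1) N2.N2=(alive,v0) | N1.N0=(alive,v0) N1.N1=(suspect,v1) N1.N2=(alive,v0)
Op 6: N1 marks N0=alive -> (alive,v1)
Op 7: N1 marks N2=dead -> (dead,v1)
Op 8: N2 marks N2=suspect -> (suspect,v1)
Op 9: gossip N1<->N2 -> N1.N0=(alive,v1) N1.N1=(suspect,v1) N1.N2=(dead,v1) | N2.N0=(alive,v1) N2.N1=(suspect,v1) N2.N2=(suspect,v1)

Answer: N0=alive,0 N1=suspect,1 N2=alive,0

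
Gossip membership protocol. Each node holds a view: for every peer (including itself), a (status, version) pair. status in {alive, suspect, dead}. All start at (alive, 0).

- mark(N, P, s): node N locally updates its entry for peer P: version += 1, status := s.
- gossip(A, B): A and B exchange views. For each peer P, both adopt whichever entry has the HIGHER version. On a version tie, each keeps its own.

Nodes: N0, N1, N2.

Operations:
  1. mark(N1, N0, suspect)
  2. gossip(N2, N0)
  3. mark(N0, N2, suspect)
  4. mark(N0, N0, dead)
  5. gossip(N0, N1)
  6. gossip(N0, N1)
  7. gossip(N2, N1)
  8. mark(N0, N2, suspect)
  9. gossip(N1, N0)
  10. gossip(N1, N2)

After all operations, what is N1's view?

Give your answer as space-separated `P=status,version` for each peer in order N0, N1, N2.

Op 1: N1 marks N0=suspect -> (suspect,v1)
Op 2: gossip N2<->N0 -> N2.N0=(alive,v0) N2.N1=(alive,v0) N2.N2=(alive,v0) | N0.N0=(alive,v0) N0.N1=(alive,v0) N0.N2=(alive,v0)
Op 3: N0 marks N2=suspect -> (suspect,v1)
Op 4: N0 marks N0=dead -> (dead,v1)
Op 5: gossip N0<->N1 -> N0.N0=(dead,v1) N0.N1=(alive,v0) N0.N2=(suspect,v1) | N1.N0=(suspect,v1) N1.N1=(alive,v0) N1.N2=(suspect,v1)
Op 6: gossip N0<->N1 -> N0.N0=(dead,v1) N0.N1=(alive,v0) N0.N2=(suspect,v1) | N1.N0=(suspect,v1) N1.N1=(alive,v0) N1.N2=(suspect,v1)
Op 7: gossip N2<->N1 -> N2.N0=(suspect,v1) N2.N1=(alive,v0) N2.N2=(suspect,v1) | N1.N0=(suspect,v1) N1.N1=(alive,v0) N1.N2=(suspect,v1)
Op 8: N0 marks N2=suspect -> (suspect,v2)
Op 9: gossip N1<->N0 -> N1.N0=(suspect,v1) N1.N1=(alive,v0) N1.N2=(suspect,v2) | N0.N0=(dead,v1) N0.N1=(alive,v0) N0.N2=(suspect,v2)
Op 10: gossip N1<->N2 -> N1.N0=(suspect,v1) N1.N1=(alive,v0) N1.N2=(suspect,v2) | N2.N0=(suspect,v1) N2.N1=(alive,v0) N2.N2=(suspect,v2)

Answer: N0=suspect,1 N1=alive,0 N2=suspect,2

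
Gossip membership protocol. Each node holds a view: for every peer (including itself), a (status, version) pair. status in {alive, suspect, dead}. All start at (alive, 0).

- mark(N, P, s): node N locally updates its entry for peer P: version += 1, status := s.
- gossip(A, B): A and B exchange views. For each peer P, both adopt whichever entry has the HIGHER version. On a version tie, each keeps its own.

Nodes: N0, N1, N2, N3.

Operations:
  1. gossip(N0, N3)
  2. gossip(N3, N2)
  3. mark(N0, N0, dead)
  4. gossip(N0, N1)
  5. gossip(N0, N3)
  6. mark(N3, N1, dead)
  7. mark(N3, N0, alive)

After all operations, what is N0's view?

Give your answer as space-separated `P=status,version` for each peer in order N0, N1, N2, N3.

Answer: N0=dead,1 N1=alive,0 N2=alive,0 N3=alive,0

Derivation:
Op 1: gossip N0<->N3 -> N0.N0=(alive,v0) N0.N1=(alive,v0) N0.N2=(alive,v0) N0.N3=(alive,v0) | N3.N0=(alive,v0) N3.N1=(alive,v0) N3.N2=(alive,v0) N3.N3=(alive,v0)
Op 2: gossip N3<->N2 -> N3.N0=(alive,v0) N3.N1=(alive,v0) N3.N2=(alive,v0) N3.N3=(alive,v0) | N2.N0=(alive,v0) N2.N1=(alive,v0) N2.N2=(alive,v0) N2.N3=(alive,v0)
Op 3: N0 marks N0=dead -> (dead,v1)
Op 4: gossip N0<->N1 -> N0.N0=(dead,v1) N0.N1=(alive,v0) N0.N2=(alive,v0) N0.N3=(alive,v0) | N1.N0=(dead,v1) N1.N1=(alive,v0) N1.N2=(alive,v0) N1.N3=(alive,v0)
Op 5: gossip N0<->N3 -> N0.N0=(dead,v1) N0.N1=(alive,v0) N0.N2=(alive,v0) N0.N3=(alive,v0) | N3.N0=(dead,v1) N3.N1=(alive,v0) N3.N2=(alive,v0) N3.N3=(alive,v0)
Op 6: N3 marks N1=dead -> (dead,v1)
Op 7: N3 marks N0=alive -> (alive,v2)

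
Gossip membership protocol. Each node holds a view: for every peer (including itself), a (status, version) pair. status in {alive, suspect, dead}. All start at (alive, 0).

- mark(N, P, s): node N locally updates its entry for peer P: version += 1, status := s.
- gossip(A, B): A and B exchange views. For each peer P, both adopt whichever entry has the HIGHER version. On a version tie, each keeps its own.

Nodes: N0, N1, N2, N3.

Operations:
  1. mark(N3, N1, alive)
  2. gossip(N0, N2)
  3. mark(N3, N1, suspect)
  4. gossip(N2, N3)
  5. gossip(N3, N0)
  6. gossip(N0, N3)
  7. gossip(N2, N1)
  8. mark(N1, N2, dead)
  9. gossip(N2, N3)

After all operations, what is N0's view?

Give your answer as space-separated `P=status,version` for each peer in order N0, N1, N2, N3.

Op 1: N3 marks N1=alive -> (alive,v1)
Op 2: gossip N0<->N2 -> N0.N0=(alive,v0) N0.N1=(alive,v0) N0.N2=(alive,v0) N0.N3=(alive,v0) | N2.N0=(alive,v0) N2.N1=(alive,v0) N2.N2=(alive,v0) N2.N3=(alive,v0)
Op 3: N3 marks N1=suspect -> (suspect,v2)
Op 4: gossip N2<->N3 -> N2.N0=(alive,v0) N2.N1=(suspect,v2) N2.N2=(alive,v0) N2.N3=(alive,v0) | N3.N0=(alive,v0) N3.N1=(suspect,v2) N3.N2=(alive,v0) N3.N3=(alive,v0)
Op 5: gossip N3<->N0 -> N3.N0=(alive,v0) N3.N1=(suspect,v2) N3.N2=(alive,v0) N3.N3=(alive,v0) | N0.N0=(alive,v0) N0.N1=(suspect,v2) N0.N2=(alive,v0) N0.N3=(alive,v0)
Op 6: gossip N0<->N3 -> N0.N0=(alive,v0) N0.N1=(suspect,v2) N0.N2=(alive,v0) N0.N3=(alive,v0) | N3.N0=(alive,v0) N3.N1=(suspect,v2) N3.N2=(alive,v0) N3.N3=(alive,v0)
Op 7: gossip N2<->N1 -> N2.N0=(alive,v0) N2.N1=(suspect,v2) N2.N2=(alive,v0) N2.N3=(alive,v0) | N1.N0=(alive,v0) N1.N1=(suspect,v2) N1.N2=(alive,v0) N1.N3=(alive,v0)
Op 8: N1 marks N2=dead -> (dead,v1)
Op 9: gossip N2<->N3 -> N2.N0=(alive,v0) N2.N1=(suspect,v2) N2.N2=(alive,v0) N2.N3=(alive,v0) | N3.N0=(alive,v0) N3.N1=(suspect,v2) N3.N2=(alive,v0) N3.N3=(alive,v0)

Answer: N0=alive,0 N1=suspect,2 N2=alive,0 N3=alive,0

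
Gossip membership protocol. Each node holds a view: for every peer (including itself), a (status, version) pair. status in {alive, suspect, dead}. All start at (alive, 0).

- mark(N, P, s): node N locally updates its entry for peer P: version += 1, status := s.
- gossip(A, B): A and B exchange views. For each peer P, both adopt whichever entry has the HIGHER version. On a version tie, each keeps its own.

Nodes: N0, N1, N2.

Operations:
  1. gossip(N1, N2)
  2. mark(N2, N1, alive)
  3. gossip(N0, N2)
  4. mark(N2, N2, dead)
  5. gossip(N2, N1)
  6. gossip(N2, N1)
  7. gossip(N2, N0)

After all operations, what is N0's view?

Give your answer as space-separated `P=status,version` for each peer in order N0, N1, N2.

Answer: N0=alive,0 N1=alive,1 N2=dead,1

Derivation:
Op 1: gossip N1<->N2 -> N1.N0=(alive,v0) N1.N1=(alive,v0) N1.N2=(alive,v0) | N2.N0=(alive,v0) N2.N1=(alive,v0) N2.N2=(alive,v0)
Op 2: N2 marks N1=alive -> (alive,v1)
Op 3: gossip N0<->N2 -> N0.N0=(alive,v0) N0.N1=(alive,v1) N0.N2=(alive,v0) | N2.N0=(alive,v0) N2.N1=(alive,v1) N2.N2=(alive,v0)
Op 4: N2 marks N2=dead -> (dead,v1)
Op 5: gossip N2<->N1 -> N2.N0=(alive,v0) N2.N1=(alive,v1) N2.N2=(dead,v1) | N1.N0=(alive,v0) N1.N1=(alive,v1) N1.N2=(dead,v1)
Op 6: gossip N2<->N1 -> N2.N0=(alive,v0) N2.N1=(alive,v1) N2.N2=(dead,v1) | N1.N0=(alive,v0) N1.N1=(alive,v1) N1.N2=(dead,v1)
Op 7: gossip N2<->N0 -> N2.N0=(alive,v0) N2.N1=(alive,v1) N2.N2=(dead,v1) | N0.N0=(alive,v0) N0.N1=(alive,v1) N0.N2=(dead,v1)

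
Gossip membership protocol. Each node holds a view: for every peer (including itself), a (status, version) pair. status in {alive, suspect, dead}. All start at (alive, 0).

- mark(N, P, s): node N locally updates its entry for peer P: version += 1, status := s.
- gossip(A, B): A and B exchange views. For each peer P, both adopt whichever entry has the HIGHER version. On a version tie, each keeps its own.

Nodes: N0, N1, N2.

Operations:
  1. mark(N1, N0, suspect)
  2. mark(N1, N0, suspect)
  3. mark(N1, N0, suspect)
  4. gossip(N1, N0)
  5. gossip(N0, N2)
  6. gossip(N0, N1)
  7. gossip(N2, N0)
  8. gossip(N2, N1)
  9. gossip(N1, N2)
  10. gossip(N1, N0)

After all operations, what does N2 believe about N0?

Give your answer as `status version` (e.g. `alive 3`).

Op 1: N1 marks N0=suspect -> (suspect,v1)
Op 2: N1 marks N0=suspect -> (suspect,v2)
Op 3: N1 marks N0=suspect -> (suspect,v3)
Op 4: gossip N1<->N0 -> N1.N0=(suspect,v3) N1.N1=(alive,v0) N1.N2=(alive,v0) | N0.N0=(suspect,v3) N0.N1=(alive,v0) N0.N2=(alive,v0)
Op 5: gossip N0<->N2 -> N0.N0=(suspect,v3) N0.N1=(alive,v0) N0.N2=(alive,v0) | N2.N0=(suspect,v3) N2.N1=(alive,v0) N2.N2=(alive,v0)
Op 6: gossip N0<->N1 -> N0.N0=(suspect,v3) N0.N1=(alive,v0) N0.N2=(alive,v0) | N1.N0=(suspect,v3) N1.N1=(alive,v0) N1.N2=(alive,v0)
Op 7: gossip N2<->N0 -> N2.N0=(suspect,v3) N2.N1=(alive,v0) N2.N2=(alive,v0) | N0.N0=(suspect,v3) N0.N1=(alive,v0) N0.N2=(alive,v0)
Op 8: gossip N2<->N1 -> N2.N0=(suspect,v3) N2.N1=(alive,v0) N2.N2=(alive,v0) | N1.N0=(suspect,v3) N1.N1=(alive,v0) N1.N2=(alive,v0)
Op 9: gossip N1<->N2 -> N1.N0=(suspect,v3) N1.N1=(alive,v0) N1.N2=(alive,v0) | N2.N0=(suspect,v3) N2.N1=(alive,v0) N2.N2=(alive,v0)
Op 10: gossip N1<->N0 -> N1.N0=(suspect,v3) N1.N1=(alive,v0) N1.N2=(alive,v0) | N0.N0=(suspect,v3) N0.N1=(alive,v0) N0.N2=(alive,v0)

Answer: suspect 3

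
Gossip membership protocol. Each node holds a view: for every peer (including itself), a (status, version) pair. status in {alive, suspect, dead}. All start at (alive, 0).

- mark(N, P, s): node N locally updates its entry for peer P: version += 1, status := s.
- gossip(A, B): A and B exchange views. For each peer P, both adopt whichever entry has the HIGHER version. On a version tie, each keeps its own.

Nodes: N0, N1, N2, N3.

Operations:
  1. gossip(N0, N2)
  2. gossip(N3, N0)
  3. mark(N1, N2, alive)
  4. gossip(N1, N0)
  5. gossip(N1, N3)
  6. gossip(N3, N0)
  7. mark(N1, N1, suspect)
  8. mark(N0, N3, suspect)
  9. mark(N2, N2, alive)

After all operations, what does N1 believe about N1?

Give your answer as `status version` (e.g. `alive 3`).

Op 1: gossip N0<->N2 -> N0.N0=(alive,v0) N0.N1=(alive,v0) N0.N2=(alive,v0) N0.N3=(alive,v0) | N2.N0=(alive,v0) N2.N1=(alive,v0) N2.N2=(alive,v0) N2.N3=(alive,v0)
Op 2: gossip N3<->N0 -> N3.N0=(alive,v0) N3.N1=(alive,v0) N3.N2=(alive,v0) N3.N3=(alive,v0) | N0.N0=(alive,v0) N0.N1=(alive,v0) N0.N2=(alive,v0) N0.N3=(alive,v0)
Op 3: N1 marks N2=alive -> (alive,v1)
Op 4: gossip N1<->N0 -> N1.N0=(alive,v0) N1.N1=(alive,v0) N1.N2=(alive,v1) N1.N3=(alive,v0) | N0.N0=(alive,v0) N0.N1=(alive,v0) N0.N2=(alive,v1) N0.N3=(alive,v0)
Op 5: gossip N1<->N3 -> N1.N0=(alive,v0) N1.N1=(alive,v0) N1.N2=(alive,v1) N1.N3=(alive,v0) | N3.N0=(alive,v0) N3.N1=(alive,v0) N3.N2=(alive,v1) N3.N3=(alive,v0)
Op 6: gossip N3<->N0 -> N3.N0=(alive,v0) N3.N1=(alive,v0) N3.N2=(alive,v1) N3.N3=(alive,v0) | N0.N0=(alive,v0) N0.N1=(alive,v0) N0.N2=(alive,v1) N0.N3=(alive,v0)
Op 7: N1 marks N1=suspect -> (suspect,v1)
Op 8: N0 marks N3=suspect -> (suspect,v1)
Op 9: N2 marks N2=alive -> (alive,v1)

Answer: suspect 1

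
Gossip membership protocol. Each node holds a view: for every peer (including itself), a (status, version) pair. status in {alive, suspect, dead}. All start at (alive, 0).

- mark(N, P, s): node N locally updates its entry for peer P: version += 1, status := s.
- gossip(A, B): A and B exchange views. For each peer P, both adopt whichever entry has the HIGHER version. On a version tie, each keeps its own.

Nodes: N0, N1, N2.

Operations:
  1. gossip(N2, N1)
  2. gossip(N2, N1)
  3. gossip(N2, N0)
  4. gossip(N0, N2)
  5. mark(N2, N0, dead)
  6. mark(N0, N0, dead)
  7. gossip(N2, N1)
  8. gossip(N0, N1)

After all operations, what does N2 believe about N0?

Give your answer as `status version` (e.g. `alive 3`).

Answer: dead 1

Derivation:
Op 1: gossip N2<->N1 -> N2.N0=(alive,v0) N2.N1=(alive,v0) N2.N2=(alive,v0) | N1.N0=(alive,v0) N1.N1=(alive,v0) N1.N2=(alive,v0)
Op 2: gossip N2<->N1 -> N2.N0=(alive,v0) N2.N1=(alive,v0) N2.N2=(alive,v0) | N1.N0=(alive,v0) N1.N1=(alive,v0) N1.N2=(alive,v0)
Op 3: gossip N2<->N0 -> N2.N0=(alive,v0) N2.N1=(alive,v0) N2.N2=(alive,v0) | N0.N0=(alive,v0) N0.N1=(alive,v0) N0.N2=(alive,v0)
Op 4: gossip N0<->N2 -> N0.N0=(alive,v0) N0.N1=(alive,v0) N0.N2=(alive,v0) | N2.N0=(alive,v0) N2.N1=(alive,v0) N2.N2=(alive,v0)
Op 5: N2 marks N0=dead -> (dead,v1)
Op 6: N0 marks N0=dead -> (dead,v1)
Op 7: gossip N2<->N1 -> N2.N0=(dead,v1) N2.N1=(alive,v0) N2.N2=(alive,v0) | N1.N0=(dead,v1) N1.N1=(alive,v0) N1.N2=(alive,v0)
Op 8: gossip N0<->N1 -> N0.N0=(dead,v1) N0.N1=(alive,v0) N0.N2=(alive,v0) | N1.N0=(dead,v1) N1.N1=(alive,v0) N1.N2=(alive,v0)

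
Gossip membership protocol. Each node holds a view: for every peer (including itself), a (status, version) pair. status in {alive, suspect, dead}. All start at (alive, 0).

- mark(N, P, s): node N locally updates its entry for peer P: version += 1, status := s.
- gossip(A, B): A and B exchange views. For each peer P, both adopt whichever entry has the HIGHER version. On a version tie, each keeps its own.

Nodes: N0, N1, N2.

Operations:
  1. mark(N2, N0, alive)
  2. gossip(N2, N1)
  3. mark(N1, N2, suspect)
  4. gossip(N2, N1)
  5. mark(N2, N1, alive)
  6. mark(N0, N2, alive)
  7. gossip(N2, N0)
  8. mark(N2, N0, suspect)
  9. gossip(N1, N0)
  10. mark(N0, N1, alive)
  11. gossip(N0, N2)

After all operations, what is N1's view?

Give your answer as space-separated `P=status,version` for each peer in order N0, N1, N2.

Answer: N0=alive,1 N1=alive,1 N2=suspect,1

Derivation:
Op 1: N2 marks N0=alive -> (alive,v1)
Op 2: gossip N2<->N1 -> N2.N0=(alive,v1) N2.N1=(alive,v0) N2.N2=(alive,v0) | N1.N0=(alive,v1) N1.N1=(alive,v0) N1.N2=(alive,v0)
Op 3: N1 marks N2=suspect -> (suspect,v1)
Op 4: gossip N2<->N1 -> N2.N0=(alive,v1) N2.N1=(alive,v0) N2.N2=(suspect,v1) | N1.N0=(alive,v1) N1.N1=(alive,v0) N1.N2=(suspect,v1)
Op 5: N2 marks N1=alive -> (alive,v1)
Op 6: N0 marks N2=alive -> (alive,v1)
Op 7: gossip N2<->N0 -> N2.N0=(alive,v1) N2.N1=(alive,v1) N2.N2=(suspect,v1) | N0.N0=(alive,v1) N0.N1=(alive,v1) N0.N2=(alive,v1)
Op 8: N2 marks N0=suspect -> (suspect,v2)
Op 9: gossip N1<->N0 -> N1.N0=(alive,v1) N1.N1=(alive,v1) N1.N2=(suspect,v1) | N0.N0=(alive,v1) N0.N1=(alive,v1) N0.N2=(alive,v1)
Op 10: N0 marks N1=alive -> (alive,v2)
Op 11: gossip N0<->N2 -> N0.N0=(suspect,v2) N0.N1=(alive,v2) N0.N2=(alive,v1) | N2.N0=(suspect,v2) N2.N1=(alive,v2) N2.N2=(suspect,v1)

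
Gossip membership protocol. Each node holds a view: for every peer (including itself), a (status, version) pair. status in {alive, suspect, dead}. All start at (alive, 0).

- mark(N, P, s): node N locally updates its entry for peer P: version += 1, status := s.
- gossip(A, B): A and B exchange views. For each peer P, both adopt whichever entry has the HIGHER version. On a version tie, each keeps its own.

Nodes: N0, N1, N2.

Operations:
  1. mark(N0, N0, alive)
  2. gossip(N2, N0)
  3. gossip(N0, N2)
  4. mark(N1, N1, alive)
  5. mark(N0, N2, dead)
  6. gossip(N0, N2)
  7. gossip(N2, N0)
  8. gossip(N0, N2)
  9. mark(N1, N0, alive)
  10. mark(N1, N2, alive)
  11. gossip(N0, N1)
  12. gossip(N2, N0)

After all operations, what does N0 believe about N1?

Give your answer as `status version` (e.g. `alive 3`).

Answer: alive 1

Derivation:
Op 1: N0 marks N0=alive -> (alive,v1)
Op 2: gossip N2<->N0 -> N2.N0=(alive,v1) N2.N1=(alive,v0) N2.N2=(alive,v0) | N0.N0=(alive,v1) N0.N1=(alive,v0) N0.N2=(alive,v0)
Op 3: gossip N0<->N2 -> N0.N0=(alive,v1) N0.N1=(alive,v0) N0.N2=(alive,v0) | N2.N0=(alive,v1) N2.N1=(alive,v0) N2.N2=(alive,v0)
Op 4: N1 marks N1=alive -> (alive,v1)
Op 5: N0 marks N2=dead -> (dead,v1)
Op 6: gossip N0<->N2 -> N0.N0=(alive,v1) N0.N1=(alive,v0) N0.N2=(dead,v1) | N2.N0=(alive,v1) N2.N1=(alive,v0) N2.N2=(dead,v1)
Op 7: gossip N2<->N0 -> N2.N0=(alive,v1) N2.N1=(alive,v0) N2.N2=(dead,v1) | N0.N0=(alive,v1) N0.N1=(alive,v0) N0.N2=(dead,v1)
Op 8: gossip N0<->N2 -> N0.N0=(alive,v1) N0.N1=(alive,v0) N0.N2=(dead,v1) | N2.N0=(alive,v1) N2.N1=(alive,v0) N2.N2=(dead,v1)
Op 9: N1 marks N0=alive -> (alive,v1)
Op 10: N1 marks N2=alive -> (alive,v1)
Op 11: gossip N0<->N1 -> N0.N0=(alive,v1) N0.N1=(alive,v1) N0.N2=(dead,v1) | N1.N0=(alive,v1) N1.N1=(alive,v1) N1.N2=(alive,v1)
Op 12: gossip N2<->N0 -> N2.N0=(alive,v1) N2.N1=(alive,v1) N2.N2=(dead,v1) | N0.N0=(alive,v1) N0.N1=(alive,v1) N0.N2=(dead,v1)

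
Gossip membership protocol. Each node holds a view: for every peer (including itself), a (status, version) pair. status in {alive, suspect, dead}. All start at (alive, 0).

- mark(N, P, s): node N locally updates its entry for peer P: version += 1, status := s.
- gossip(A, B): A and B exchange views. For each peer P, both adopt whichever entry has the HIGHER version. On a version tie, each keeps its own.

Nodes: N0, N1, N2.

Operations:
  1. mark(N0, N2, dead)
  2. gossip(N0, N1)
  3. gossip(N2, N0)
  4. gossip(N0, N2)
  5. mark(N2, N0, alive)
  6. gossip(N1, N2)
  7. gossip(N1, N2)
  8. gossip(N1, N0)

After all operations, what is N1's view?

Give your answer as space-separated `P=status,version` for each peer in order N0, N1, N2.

Op 1: N0 marks N2=dead -> (dead,v1)
Op 2: gossip N0<->N1 -> N0.N0=(alive,v0) N0.N1=(alive,v0) N0.N2=(dead,v1) | N1.N0=(alive,v0) N1.N1=(alive,v0) N1.N2=(dead,v1)
Op 3: gossip N2<->N0 -> N2.N0=(alive,v0) N2.N1=(alive,v0) N2.N2=(dead,v1) | N0.N0=(alive,v0) N0.N1=(alive,v0) N0.N2=(dead,v1)
Op 4: gossip N0<->N2 -> N0.N0=(alive,v0) N0.N1=(alive,v0) N0.N2=(dead,v1) | N2.N0=(alive,v0) N2.N1=(alive,v0) N2.N2=(dead,v1)
Op 5: N2 marks N0=alive -> (alive,v1)
Op 6: gossip N1<->N2 -> N1.N0=(alive,v1) N1.N1=(alive,v0) N1.N2=(dead,v1) | N2.N0=(alive,v1) N2.N1=(alive,v0) N2.N2=(dead,v1)
Op 7: gossip N1<->N2 -> N1.N0=(alive,v1) N1.N1=(alive,v0) N1.N2=(dead,v1) | N2.N0=(alive,v1) N2.N1=(alive,v0) N2.N2=(dead,v1)
Op 8: gossip N1<->N0 -> N1.N0=(alive,v1) N1.N1=(alive,v0) N1.N2=(dead,v1) | N0.N0=(alive,v1) N0.N1=(alive,v0) N0.N2=(dead,v1)

Answer: N0=alive,1 N1=alive,0 N2=dead,1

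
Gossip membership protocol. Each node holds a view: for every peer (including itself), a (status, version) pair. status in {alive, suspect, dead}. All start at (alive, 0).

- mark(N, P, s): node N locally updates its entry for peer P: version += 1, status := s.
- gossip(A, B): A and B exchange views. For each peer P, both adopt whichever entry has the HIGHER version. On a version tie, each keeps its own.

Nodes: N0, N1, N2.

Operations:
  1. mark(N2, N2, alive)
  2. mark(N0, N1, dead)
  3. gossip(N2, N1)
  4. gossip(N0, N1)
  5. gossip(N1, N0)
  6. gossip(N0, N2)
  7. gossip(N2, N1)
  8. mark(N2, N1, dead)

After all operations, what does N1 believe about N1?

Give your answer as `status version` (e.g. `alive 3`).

Answer: dead 1

Derivation:
Op 1: N2 marks N2=alive -> (alive,v1)
Op 2: N0 marks N1=dead -> (dead,v1)
Op 3: gossip N2<->N1 -> N2.N0=(alive,v0) N2.N1=(alive,v0) N2.N2=(alive,v1) | N1.N0=(alive,v0) N1.N1=(alive,v0) N1.N2=(alive,v1)
Op 4: gossip N0<->N1 -> N0.N0=(alive,v0) N0.N1=(dead,v1) N0.N2=(alive,v1) | N1.N0=(alive,v0) N1.N1=(dead,v1) N1.N2=(alive,v1)
Op 5: gossip N1<->N0 -> N1.N0=(alive,v0) N1.N1=(dead,v1) N1.N2=(alive,v1) | N0.N0=(alive,v0) N0.N1=(dead,v1) N0.N2=(alive,v1)
Op 6: gossip N0<->N2 -> N0.N0=(alive,v0) N0.N1=(dead,v1) N0.N2=(alive,v1) | N2.N0=(alive,v0) N2.N1=(dead,v1) N2.N2=(alive,v1)
Op 7: gossip N2<->N1 -> N2.N0=(alive,v0) N2.N1=(dead,v1) N2.N2=(alive,v1) | N1.N0=(alive,v0) N1.N1=(dead,v1) N1.N2=(alive,v1)
Op 8: N2 marks N1=dead -> (dead,v2)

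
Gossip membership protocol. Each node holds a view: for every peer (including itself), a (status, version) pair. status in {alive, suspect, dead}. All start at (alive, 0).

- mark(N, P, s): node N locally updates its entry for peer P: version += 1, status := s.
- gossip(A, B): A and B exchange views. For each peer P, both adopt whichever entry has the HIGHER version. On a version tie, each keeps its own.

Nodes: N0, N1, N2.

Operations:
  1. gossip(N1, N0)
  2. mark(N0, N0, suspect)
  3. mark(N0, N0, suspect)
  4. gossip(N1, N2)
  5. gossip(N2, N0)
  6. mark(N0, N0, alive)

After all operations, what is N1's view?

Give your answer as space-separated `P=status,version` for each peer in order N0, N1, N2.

Op 1: gossip N1<->N0 -> N1.N0=(alive,v0) N1.N1=(alive,v0) N1.N2=(alive,v0) | N0.N0=(alive,v0) N0.N1=(alive,v0) N0.N2=(alive,v0)
Op 2: N0 marks N0=suspect -> (suspect,v1)
Op 3: N0 marks N0=suspect -> (suspect,v2)
Op 4: gossip N1<->N2 -> N1.N0=(alive,v0) N1.N1=(alive,v0) N1.N2=(alive,v0) | N2.N0=(alive,v0) N2.N1=(alive,v0) N2.N2=(alive,v0)
Op 5: gossip N2<->N0 -> N2.N0=(suspect,v2) N2.N1=(alive,v0) N2.N2=(alive,v0) | N0.N0=(suspect,v2) N0.N1=(alive,v0) N0.N2=(alive,v0)
Op 6: N0 marks N0=alive -> (alive,v3)

Answer: N0=alive,0 N1=alive,0 N2=alive,0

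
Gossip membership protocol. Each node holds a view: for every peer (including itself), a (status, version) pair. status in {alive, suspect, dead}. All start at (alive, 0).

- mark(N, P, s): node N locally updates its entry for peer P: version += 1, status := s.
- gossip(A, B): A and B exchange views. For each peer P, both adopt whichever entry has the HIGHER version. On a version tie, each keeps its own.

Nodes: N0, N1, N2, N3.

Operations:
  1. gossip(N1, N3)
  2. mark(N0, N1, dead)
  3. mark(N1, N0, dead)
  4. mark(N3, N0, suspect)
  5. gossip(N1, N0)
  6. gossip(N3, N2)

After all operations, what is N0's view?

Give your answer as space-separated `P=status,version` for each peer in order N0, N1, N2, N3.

Op 1: gossip N1<->N3 -> N1.N0=(alive,v0) N1.N1=(alive,v0) N1.N2=(alive,v0) N1.N3=(alive,v0) | N3.N0=(alive,v0) N3.N1=(alive,v0) N3.N2=(alive,v0) N3.N3=(alive,v0)
Op 2: N0 marks N1=dead -> (dead,v1)
Op 3: N1 marks N0=dead -> (dead,v1)
Op 4: N3 marks N0=suspect -> (suspect,v1)
Op 5: gossip N1<->N0 -> N1.N0=(dead,v1) N1.N1=(dead,v1) N1.N2=(alive,v0) N1.N3=(alive,v0) | N0.N0=(dead,v1) N0.N1=(dead,v1) N0.N2=(alive,v0) N0.N3=(alive,v0)
Op 6: gossip N3<->N2 -> N3.N0=(suspect,v1) N3.N1=(alive,v0) N3.N2=(alive,v0) N3.N3=(alive,v0) | N2.N0=(suspect,v1) N2.N1=(alive,v0) N2.N2=(alive,v0) N2.N3=(alive,v0)

Answer: N0=dead,1 N1=dead,1 N2=alive,0 N3=alive,0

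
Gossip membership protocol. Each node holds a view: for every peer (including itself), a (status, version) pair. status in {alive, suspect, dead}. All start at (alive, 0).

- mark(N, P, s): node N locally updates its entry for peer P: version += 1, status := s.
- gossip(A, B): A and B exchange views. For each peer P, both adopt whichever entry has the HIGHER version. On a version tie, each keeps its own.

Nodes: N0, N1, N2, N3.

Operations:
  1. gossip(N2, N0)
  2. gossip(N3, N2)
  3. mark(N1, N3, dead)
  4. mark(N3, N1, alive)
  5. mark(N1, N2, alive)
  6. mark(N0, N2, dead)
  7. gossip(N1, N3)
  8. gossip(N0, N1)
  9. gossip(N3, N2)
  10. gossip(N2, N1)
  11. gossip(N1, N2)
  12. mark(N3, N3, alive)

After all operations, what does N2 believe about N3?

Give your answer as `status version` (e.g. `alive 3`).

Answer: dead 1

Derivation:
Op 1: gossip N2<->N0 -> N2.N0=(alive,v0) N2.N1=(alive,v0) N2.N2=(alive,v0) N2.N3=(alive,v0) | N0.N0=(alive,v0) N0.N1=(alive,v0) N0.N2=(alive,v0) N0.N3=(alive,v0)
Op 2: gossip N3<->N2 -> N3.N0=(alive,v0) N3.N1=(alive,v0) N3.N2=(alive,v0) N3.N3=(alive,v0) | N2.N0=(alive,v0) N2.N1=(alive,v0) N2.N2=(alive,v0) N2.N3=(alive,v0)
Op 3: N1 marks N3=dead -> (dead,v1)
Op 4: N3 marks N1=alive -> (alive,v1)
Op 5: N1 marks N2=alive -> (alive,v1)
Op 6: N0 marks N2=dead -> (dead,v1)
Op 7: gossip N1<->N3 -> N1.N0=(alive,v0) N1.N1=(alive,v1) N1.N2=(alive,v1) N1.N3=(dead,v1) | N3.N0=(alive,v0) N3.N1=(alive,v1) N3.N2=(alive,v1) N3.N3=(dead,v1)
Op 8: gossip N0<->N1 -> N0.N0=(alive,v0) N0.N1=(alive,v1) N0.N2=(dead,v1) N0.N3=(dead,v1) | N1.N0=(alive,v0) N1.N1=(alive,v1) N1.N2=(alive,v1) N1.N3=(dead,v1)
Op 9: gossip N3<->N2 -> N3.N0=(alive,v0) N3.N1=(alive,v1) N3.N2=(alive,v1) N3.N3=(dead,v1) | N2.N0=(alive,v0) N2.N1=(alive,v1) N2.N2=(alive,v1) N2.N3=(dead,v1)
Op 10: gossip N2<->N1 -> N2.N0=(alive,v0) N2.N1=(alive,v1) N2.N2=(alive,v1) N2.N3=(dead,v1) | N1.N0=(alive,v0) N1.N1=(alive,v1) N1.N2=(alive,v1) N1.N3=(dead,v1)
Op 11: gossip N1<->N2 -> N1.N0=(alive,v0) N1.N1=(alive,v1) N1.N2=(alive,v1) N1.N3=(dead,v1) | N2.N0=(alive,v0) N2.N1=(alive,v1) N2.N2=(alive,v1) N2.N3=(dead,v1)
Op 12: N3 marks N3=alive -> (alive,v2)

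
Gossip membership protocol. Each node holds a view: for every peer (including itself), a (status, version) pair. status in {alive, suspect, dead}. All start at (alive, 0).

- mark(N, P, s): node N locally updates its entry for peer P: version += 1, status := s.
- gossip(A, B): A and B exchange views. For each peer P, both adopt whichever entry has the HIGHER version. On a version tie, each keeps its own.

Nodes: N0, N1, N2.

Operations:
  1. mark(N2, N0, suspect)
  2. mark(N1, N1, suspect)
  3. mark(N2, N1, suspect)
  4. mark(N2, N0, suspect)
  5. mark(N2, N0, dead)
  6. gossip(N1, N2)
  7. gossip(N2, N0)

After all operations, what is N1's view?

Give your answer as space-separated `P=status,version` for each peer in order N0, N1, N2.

Answer: N0=dead,3 N1=suspect,1 N2=alive,0

Derivation:
Op 1: N2 marks N0=suspect -> (suspect,v1)
Op 2: N1 marks N1=suspect -> (suspect,v1)
Op 3: N2 marks N1=suspect -> (suspect,v1)
Op 4: N2 marks N0=suspect -> (suspect,v2)
Op 5: N2 marks N0=dead -> (dead,v3)
Op 6: gossip N1<->N2 -> N1.N0=(dead,v3) N1.N1=(suspect,v1) N1.N2=(alive,v0) | N2.N0=(dead,v3) N2.N1=(suspect,v1) N2.N2=(alive,v0)
Op 7: gossip N2<->N0 -> N2.N0=(dead,v3) N2.N1=(suspect,v1) N2.N2=(alive,v0) | N0.N0=(dead,v3) N0.N1=(suspect,v1) N0.N2=(alive,v0)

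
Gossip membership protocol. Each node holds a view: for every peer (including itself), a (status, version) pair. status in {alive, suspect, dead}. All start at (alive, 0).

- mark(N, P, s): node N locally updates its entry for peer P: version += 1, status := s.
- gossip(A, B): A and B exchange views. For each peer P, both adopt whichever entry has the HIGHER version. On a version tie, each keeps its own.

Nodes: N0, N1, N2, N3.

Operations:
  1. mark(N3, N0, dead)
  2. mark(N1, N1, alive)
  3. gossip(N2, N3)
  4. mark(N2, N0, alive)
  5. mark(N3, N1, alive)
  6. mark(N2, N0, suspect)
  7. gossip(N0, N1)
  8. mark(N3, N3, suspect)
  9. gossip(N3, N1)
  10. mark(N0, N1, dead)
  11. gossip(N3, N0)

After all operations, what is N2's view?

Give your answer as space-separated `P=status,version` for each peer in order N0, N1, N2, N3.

Op 1: N3 marks N0=dead -> (dead,v1)
Op 2: N1 marks N1=alive -> (alive,v1)
Op 3: gossip N2<->N3 -> N2.N0=(dead,v1) N2.N1=(alive,v0) N2.N2=(alive,v0) N2.N3=(alive,v0) | N3.N0=(dead,v1) N3.N1=(alive,v0) N3.N2=(alive,v0) N3.N3=(alive,v0)
Op 4: N2 marks N0=alive -> (alive,v2)
Op 5: N3 marks N1=alive -> (alive,v1)
Op 6: N2 marks N0=suspect -> (suspect,v3)
Op 7: gossip N0<->N1 -> N0.N0=(alive,v0) N0.N1=(alive,v1) N0.N2=(alive,v0) N0.N3=(alive,v0) | N1.N0=(alive,v0) N1.N1=(alive,v1) N1.N2=(alive,v0) N1.N3=(alive,v0)
Op 8: N3 marks N3=suspect -> (suspect,v1)
Op 9: gossip N3<->N1 -> N3.N0=(dead,v1) N3.N1=(alive,v1) N3.N2=(alive,v0) N3.N3=(suspect,v1) | N1.N0=(dead,v1) N1.N1=(alive,v1) N1.N2=(alive,v0) N1.N3=(suspect,v1)
Op 10: N0 marks N1=dead -> (dead,v2)
Op 11: gossip N3<->N0 -> N3.N0=(dead,v1) N3.N1=(dead,v2) N3.N2=(alive,v0) N3.N3=(suspect,v1) | N0.N0=(dead,v1) N0.N1=(dead,v2) N0.N2=(alive,v0) N0.N3=(suspect,v1)

Answer: N0=suspect,3 N1=alive,0 N2=alive,0 N3=alive,0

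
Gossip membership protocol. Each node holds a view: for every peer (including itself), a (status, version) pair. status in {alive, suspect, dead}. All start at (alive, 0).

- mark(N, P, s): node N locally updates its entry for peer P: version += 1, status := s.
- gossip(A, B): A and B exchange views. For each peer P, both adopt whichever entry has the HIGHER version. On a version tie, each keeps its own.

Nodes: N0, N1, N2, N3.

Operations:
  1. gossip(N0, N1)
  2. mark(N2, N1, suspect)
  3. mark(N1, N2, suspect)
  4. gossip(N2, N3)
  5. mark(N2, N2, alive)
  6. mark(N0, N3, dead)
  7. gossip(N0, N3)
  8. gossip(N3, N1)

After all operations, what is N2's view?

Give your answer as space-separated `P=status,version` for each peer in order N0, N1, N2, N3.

Answer: N0=alive,0 N1=suspect,1 N2=alive,1 N3=alive,0

Derivation:
Op 1: gossip N0<->N1 -> N0.N0=(alive,v0) N0.N1=(alive,v0) N0.N2=(alive,v0) N0.N3=(alive,v0) | N1.N0=(alive,v0) N1.N1=(alive,v0) N1.N2=(alive,v0) N1.N3=(alive,v0)
Op 2: N2 marks N1=suspect -> (suspect,v1)
Op 3: N1 marks N2=suspect -> (suspect,v1)
Op 4: gossip N2<->N3 -> N2.N0=(alive,v0) N2.N1=(suspect,v1) N2.N2=(alive,v0) N2.N3=(alive,v0) | N3.N0=(alive,v0) N3.N1=(suspect,v1) N3.N2=(alive,v0) N3.N3=(alive,v0)
Op 5: N2 marks N2=alive -> (alive,v1)
Op 6: N0 marks N3=dead -> (dead,v1)
Op 7: gossip N0<->N3 -> N0.N0=(alive,v0) N0.N1=(suspect,v1) N0.N2=(alive,v0) N0.N3=(dead,v1) | N3.N0=(alive,v0) N3.N1=(suspect,v1) N3.N2=(alive,v0) N3.N3=(dead,v1)
Op 8: gossip N3<->N1 -> N3.N0=(alive,v0) N3.N1=(suspect,v1) N3.N2=(suspect,v1) N3.N3=(dead,v1) | N1.N0=(alive,v0) N1.N1=(suspect,v1) N1.N2=(suspect,v1) N1.N3=(dead,v1)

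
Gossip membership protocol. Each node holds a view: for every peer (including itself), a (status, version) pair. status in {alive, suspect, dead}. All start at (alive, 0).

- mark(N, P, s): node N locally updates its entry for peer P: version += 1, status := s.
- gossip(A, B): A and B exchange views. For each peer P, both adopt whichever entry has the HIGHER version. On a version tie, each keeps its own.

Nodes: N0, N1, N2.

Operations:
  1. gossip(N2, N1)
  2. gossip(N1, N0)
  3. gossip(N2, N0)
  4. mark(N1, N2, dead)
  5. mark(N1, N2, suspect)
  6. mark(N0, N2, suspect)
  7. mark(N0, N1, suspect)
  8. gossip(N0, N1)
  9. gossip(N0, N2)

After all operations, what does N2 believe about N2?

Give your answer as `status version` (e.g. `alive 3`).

Op 1: gossip N2<->N1 -> N2.N0=(alive,v0) N2.N1=(alive,v0) N2.N2=(alive,v0) | N1.N0=(alive,v0) N1.N1=(alive,v0) N1.N2=(alive,v0)
Op 2: gossip N1<->N0 -> N1.N0=(alive,v0) N1.N1=(alive,v0) N1.N2=(alive,v0) | N0.N0=(alive,v0) N0.N1=(alive,v0) N0.N2=(alive,v0)
Op 3: gossip N2<->N0 -> N2.N0=(alive,v0) N2.N1=(alive,v0) N2.N2=(alive,v0) | N0.N0=(alive,v0) N0.N1=(alive,v0) N0.N2=(alive,v0)
Op 4: N1 marks N2=dead -> (dead,v1)
Op 5: N1 marks N2=suspect -> (suspect,v2)
Op 6: N0 marks N2=suspect -> (suspect,v1)
Op 7: N0 marks N1=suspect -> (suspect,v1)
Op 8: gossip N0<->N1 -> N0.N0=(alive,v0) N0.N1=(suspect,v1) N0.N2=(suspect,v2) | N1.N0=(alive,v0) N1.N1=(suspect,v1) N1.N2=(suspect,v2)
Op 9: gossip N0<->N2 -> N0.N0=(alive,v0) N0.N1=(suspect,v1) N0.N2=(suspect,v2) | N2.N0=(alive,v0) N2.N1=(suspect,v1) N2.N2=(suspect,v2)

Answer: suspect 2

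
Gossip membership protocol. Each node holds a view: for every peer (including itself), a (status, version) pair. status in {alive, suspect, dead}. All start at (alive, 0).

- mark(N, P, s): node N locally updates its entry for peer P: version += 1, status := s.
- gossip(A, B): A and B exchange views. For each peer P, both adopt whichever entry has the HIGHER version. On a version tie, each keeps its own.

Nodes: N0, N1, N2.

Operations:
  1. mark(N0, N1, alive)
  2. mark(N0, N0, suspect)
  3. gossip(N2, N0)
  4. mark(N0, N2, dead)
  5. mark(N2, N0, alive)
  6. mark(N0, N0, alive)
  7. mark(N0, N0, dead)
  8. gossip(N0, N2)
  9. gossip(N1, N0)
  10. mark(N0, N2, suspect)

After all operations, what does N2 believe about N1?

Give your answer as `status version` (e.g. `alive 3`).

Op 1: N0 marks N1=alive -> (alive,v1)
Op 2: N0 marks N0=suspect -> (suspect,v1)
Op 3: gossip N2<->N0 -> N2.N0=(suspect,v1) N2.N1=(alive,v1) N2.N2=(alive,v0) | N0.N0=(suspect,v1) N0.N1=(alive,v1) N0.N2=(alive,v0)
Op 4: N0 marks N2=dead -> (dead,v1)
Op 5: N2 marks N0=alive -> (alive,v2)
Op 6: N0 marks N0=alive -> (alive,v2)
Op 7: N0 marks N0=dead -> (dead,v3)
Op 8: gossip N0<->N2 -> N0.N0=(dead,v3) N0.N1=(alive,v1) N0.N2=(dead,v1) | N2.N0=(dead,v3) N2.N1=(alive,v1) N2.N2=(dead,v1)
Op 9: gossip N1<->N0 -> N1.N0=(dead,v3) N1.N1=(alive,v1) N1.N2=(dead,v1) | N0.N0=(dead,v3) N0.N1=(alive,v1) N0.N2=(dead,v1)
Op 10: N0 marks N2=suspect -> (suspect,v2)

Answer: alive 1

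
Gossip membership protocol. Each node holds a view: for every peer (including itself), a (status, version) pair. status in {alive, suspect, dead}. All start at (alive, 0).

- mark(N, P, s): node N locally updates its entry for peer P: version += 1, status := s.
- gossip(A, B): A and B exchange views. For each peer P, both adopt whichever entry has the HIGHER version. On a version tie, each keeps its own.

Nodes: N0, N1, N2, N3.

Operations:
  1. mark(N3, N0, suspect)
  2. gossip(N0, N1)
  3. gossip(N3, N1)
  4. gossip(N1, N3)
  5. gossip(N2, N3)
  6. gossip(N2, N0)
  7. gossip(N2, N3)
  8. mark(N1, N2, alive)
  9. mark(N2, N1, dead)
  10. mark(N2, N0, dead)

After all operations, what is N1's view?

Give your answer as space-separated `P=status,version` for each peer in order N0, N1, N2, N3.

Op 1: N3 marks N0=suspect -> (suspect,v1)
Op 2: gossip N0<->N1 -> N0.N0=(alive,v0) N0.N1=(alive,v0) N0.N2=(alive,v0) N0.N3=(alive,v0) | N1.N0=(alive,v0) N1.N1=(alive,v0) N1.N2=(alive,v0) N1.N3=(alive,v0)
Op 3: gossip N3<->N1 -> N3.N0=(suspect,v1) N3.N1=(alive,v0) N3.N2=(alive,v0) N3.N3=(alive,v0) | N1.N0=(suspect,v1) N1.N1=(alive,v0) N1.N2=(alive,v0) N1.N3=(alive,v0)
Op 4: gossip N1<->N3 -> N1.N0=(suspect,v1) N1.N1=(alive,v0) N1.N2=(alive,v0) N1.N3=(alive,v0) | N3.N0=(suspect,v1) N3.N1=(alive,v0) N3.N2=(alive,v0) N3.N3=(alive,v0)
Op 5: gossip N2<->N3 -> N2.N0=(suspect,v1) N2.N1=(alive,v0) N2.N2=(alive,v0) N2.N3=(alive,v0) | N3.N0=(suspect,v1) N3.N1=(alive,v0) N3.N2=(alive,v0) N3.N3=(alive,v0)
Op 6: gossip N2<->N0 -> N2.N0=(suspect,v1) N2.N1=(alive,v0) N2.N2=(alive,v0) N2.N3=(alive,v0) | N0.N0=(suspect,v1) N0.N1=(alive,v0) N0.N2=(alive,v0) N0.N3=(alive,v0)
Op 7: gossip N2<->N3 -> N2.N0=(suspect,v1) N2.N1=(alive,v0) N2.N2=(alive,v0) N2.N3=(alive,v0) | N3.N0=(suspect,v1) N3.N1=(alive,v0) N3.N2=(alive,v0) N3.N3=(alive,v0)
Op 8: N1 marks N2=alive -> (alive,v1)
Op 9: N2 marks N1=dead -> (dead,v1)
Op 10: N2 marks N0=dead -> (dead,v2)

Answer: N0=suspect,1 N1=alive,0 N2=alive,1 N3=alive,0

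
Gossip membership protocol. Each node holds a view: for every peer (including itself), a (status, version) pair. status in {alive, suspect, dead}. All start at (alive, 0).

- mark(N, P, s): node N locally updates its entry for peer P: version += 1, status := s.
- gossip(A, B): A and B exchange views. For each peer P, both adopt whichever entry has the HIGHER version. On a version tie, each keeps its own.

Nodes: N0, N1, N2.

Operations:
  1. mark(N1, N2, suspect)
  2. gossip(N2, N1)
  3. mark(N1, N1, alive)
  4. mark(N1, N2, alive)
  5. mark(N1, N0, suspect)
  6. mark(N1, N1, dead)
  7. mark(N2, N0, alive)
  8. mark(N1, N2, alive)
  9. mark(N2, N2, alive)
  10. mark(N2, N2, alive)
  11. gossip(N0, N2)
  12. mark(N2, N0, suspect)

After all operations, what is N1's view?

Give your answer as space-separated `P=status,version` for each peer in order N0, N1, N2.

Answer: N0=suspect,1 N1=dead,2 N2=alive,3

Derivation:
Op 1: N1 marks N2=suspect -> (suspect,v1)
Op 2: gossip N2<->N1 -> N2.N0=(alive,v0) N2.N1=(alive,v0) N2.N2=(suspect,v1) | N1.N0=(alive,v0) N1.N1=(alive,v0) N1.N2=(suspect,v1)
Op 3: N1 marks N1=alive -> (alive,v1)
Op 4: N1 marks N2=alive -> (alive,v2)
Op 5: N1 marks N0=suspect -> (suspect,v1)
Op 6: N1 marks N1=dead -> (dead,v2)
Op 7: N2 marks N0=alive -> (alive,v1)
Op 8: N1 marks N2=alive -> (alive,v3)
Op 9: N2 marks N2=alive -> (alive,v2)
Op 10: N2 marks N2=alive -> (alive,v3)
Op 11: gossip N0<->N2 -> N0.N0=(alive,v1) N0.N1=(alive,v0) N0.N2=(alive,v3) | N2.N0=(alive,v1) N2.N1=(alive,v0) N2.N2=(alive,v3)
Op 12: N2 marks N0=suspect -> (suspect,v2)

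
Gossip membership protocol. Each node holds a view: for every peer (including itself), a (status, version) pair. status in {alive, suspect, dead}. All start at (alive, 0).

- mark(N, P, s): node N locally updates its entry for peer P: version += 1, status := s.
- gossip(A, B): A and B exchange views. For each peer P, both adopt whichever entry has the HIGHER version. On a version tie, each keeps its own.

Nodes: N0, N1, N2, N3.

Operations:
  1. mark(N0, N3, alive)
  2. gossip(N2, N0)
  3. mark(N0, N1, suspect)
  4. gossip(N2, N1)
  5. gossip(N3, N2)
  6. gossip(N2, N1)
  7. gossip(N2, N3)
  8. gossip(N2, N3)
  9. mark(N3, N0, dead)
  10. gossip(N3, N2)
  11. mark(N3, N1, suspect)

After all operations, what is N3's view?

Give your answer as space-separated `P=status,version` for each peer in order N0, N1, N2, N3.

Op 1: N0 marks N3=alive -> (alive,v1)
Op 2: gossip N2<->N0 -> N2.N0=(alive,v0) N2.N1=(alive,v0) N2.N2=(alive,v0) N2.N3=(alive,v1) | N0.N0=(alive,v0) N0.N1=(alive,v0) N0.N2=(alive,v0) N0.N3=(alive,v1)
Op 3: N0 marks N1=suspect -> (suspect,v1)
Op 4: gossip N2<->N1 -> N2.N0=(alive,v0) N2.N1=(alive,v0) N2.N2=(alive,v0) N2.N3=(alive,v1) | N1.N0=(alive,v0) N1.N1=(alive,v0) N1.N2=(alive,v0) N1.N3=(alive,v1)
Op 5: gossip N3<->N2 -> N3.N0=(alive,v0) N3.N1=(alive,v0) N3.N2=(alive,v0) N3.N3=(alive,v1) | N2.N0=(alive,v0) N2.N1=(alive,v0) N2.N2=(alive,v0) N2.N3=(alive,v1)
Op 6: gossip N2<->N1 -> N2.N0=(alive,v0) N2.N1=(alive,v0) N2.N2=(alive,v0) N2.N3=(alive,v1) | N1.N0=(alive,v0) N1.N1=(alive,v0) N1.N2=(alive,v0) N1.N3=(alive,v1)
Op 7: gossip N2<->N3 -> N2.N0=(alive,v0) N2.N1=(alive,v0) N2.N2=(alive,v0) N2.N3=(alive,v1) | N3.N0=(alive,v0) N3.N1=(alive,v0) N3.N2=(alive,v0) N3.N3=(alive,v1)
Op 8: gossip N2<->N3 -> N2.N0=(alive,v0) N2.N1=(alive,v0) N2.N2=(alive,v0) N2.N3=(alive,v1) | N3.N0=(alive,v0) N3.N1=(alive,v0) N3.N2=(alive,v0) N3.N3=(alive,v1)
Op 9: N3 marks N0=dead -> (dead,v1)
Op 10: gossip N3<->N2 -> N3.N0=(dead,v1) N3.N1=(alive,v0) N3.N2=(alive,v0) N3.N3=(alive,v1) | N2.N0=(dead,v1) N2.N1=(alive,v0) N2.N2=(alive,v0) N2.N3=(alive,v1)
Op 11: N3 marks N1=suspect -> (suspect,v1)

Answer: N0=dead,1 N1=suspect,1 N2=alive,0 N3=alive,1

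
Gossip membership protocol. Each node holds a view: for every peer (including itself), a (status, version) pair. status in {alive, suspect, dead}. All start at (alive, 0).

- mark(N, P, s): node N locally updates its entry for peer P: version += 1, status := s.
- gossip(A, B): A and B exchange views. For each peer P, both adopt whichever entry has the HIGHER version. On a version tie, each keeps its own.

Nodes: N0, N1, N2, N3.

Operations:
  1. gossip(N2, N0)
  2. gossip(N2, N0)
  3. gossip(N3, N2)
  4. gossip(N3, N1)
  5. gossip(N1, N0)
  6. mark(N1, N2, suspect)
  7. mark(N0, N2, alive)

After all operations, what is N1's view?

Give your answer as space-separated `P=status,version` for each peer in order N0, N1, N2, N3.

Op 1: gossip N2<->N0 -> N2.N0=(alive,v0) N2.N1=(alive,v0) N2.N2=(alive,v0) N2.N3=(alive,v0) | N0.N0=(alive,v0) N0.N1=(alive,v0) N0.N2=(alive,v0) N0.N3=(alive,v0)
Op 2: gossip N2<->N0 -> N2.N0=(alive,v0) N2.N1=(alive,v0) N2.N2=(alive,v0) N2.N3=(alive,v0) | N0.N0=(alive,v0) N0.N1=(alive,v0) N0.N2=(alive,v0) N0.N3=(alive,v0)
Op 3: gossip N3<->N2 -> N3.N0=(alive,v0) N3.N1=(alive,v0) N3.N2=(alive,v0) N3.N3=(alive,v0) | N2.N0=(alive,v0) N2.N1=(alive,v0) N2.N2=(alive,v0) N2.N3=(alive,v0)
Op 4: gossip N3<->N1 -> N3.N0=(alive,v0) N3.N1=(alive,v0) N3.N2=(alive,v0) N3.N3=(alive,v0) | N1.N0=(alive,v0) N1.N1=(alive,v0) N1.N2=(alive,v0) N1.N3=(alive,v0)
Op 5: gossip N1<->N0 -> N1.N0=(alive,v0) N1.N1=(alive,v0) N1.N2=(alive,v0) N1.N3=(alive,v0) | N0.N0=(alive,v0) N0.N1=(alive,v0) N0.N2=(alive,v0) N0.N3=(alive,v0)
Op 6: N1 marks N2=suspect -> (suspect,v1)
Op 7: N0 marks N2=alive -> (alive,v1)

Answer: N0=alive,0 N1=alive,0 N2=suspect,1 N3=alive,0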